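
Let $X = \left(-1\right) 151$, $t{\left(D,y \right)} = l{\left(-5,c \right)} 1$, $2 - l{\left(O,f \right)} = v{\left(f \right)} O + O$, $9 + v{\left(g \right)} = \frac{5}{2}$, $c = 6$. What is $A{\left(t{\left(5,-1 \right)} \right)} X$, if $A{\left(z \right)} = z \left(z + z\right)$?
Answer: $- \frac{392751}{2} \approx -1.9638 \cdot 10^{5}$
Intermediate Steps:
$v{\left(g \right)} = - \frac{13}{2}$ ($v{\left(g \right)} = -9 + \frac{5}{2} = - \frac{13}{2}$)
$l{\left(O,f \right)} = 2 + \frac{11 O}{2}$ ($l{\left(O,f \right)} = 2 - \left(- \frac{13 O}{2} + O\right) = 2 - - \frac{11 O}{2} = 2 + \frac{11 O}{2}$)
$t{\left(D,y \right)} = - \frac{51}{2}$ ($t{\left(D,y \right)} = \left(2 + \frac{11}{2} \left(-5\right)\right) 1 = \left(2 - \frac{55}{2}\right) 1 = \left(- \frac{51}{2}\right) 1 = - \frac{51}{2}$)
$A{\left(z \right)} = 2 z^{2}$ ($A{\left(z \right)} = z 2 z = 2 z^{2}$)
$X = -151$
$A{\left(t{\left(5,-1 \right)} \right)} X = 2 \left(- \frac{51}{2}\right)^{2} \left(-151\right) = 2 \cdot \frac{2601}{4} \left(-151\right) = \frac{2601}{2} \left(-151\right) = - \frac{392751}{2}$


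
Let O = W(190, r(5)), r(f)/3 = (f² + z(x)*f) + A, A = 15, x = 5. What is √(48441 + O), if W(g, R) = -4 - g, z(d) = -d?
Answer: √48247 ≈ 219.65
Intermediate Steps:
r(f) = 45 - 15*f + 3*f² (r(f) = 3*((f² + (-1*5)*f) + 15) = 3*((f² - 5*f) + 15) = 3*(15 + f² - 5*f) = 45 - 15*f + 3*f²)
O = -194 (O = -4 - 1*190 = -4 - 190 = -194)
√(48441 + O) = √(48441 - 194) = √48247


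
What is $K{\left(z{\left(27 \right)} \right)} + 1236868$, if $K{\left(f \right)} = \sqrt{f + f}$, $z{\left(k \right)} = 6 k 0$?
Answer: $1236868$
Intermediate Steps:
$z{\left(k \right)} = 0$
$K{\left(f \right)} = \sqrt{2} \sqrt{f}$ ($K{\left(f \right)} = \sqrt{2 f} = \sqrt{2} \sqrt{f}$)
$K{\left(z{\left(27 \right)} \right)} + 1236868 = \sqrt{2} \sqrt{0} + 1236868 = \sqrt{2} \cdot 0 + 1236868 = 0 + 1236868 = 1236868$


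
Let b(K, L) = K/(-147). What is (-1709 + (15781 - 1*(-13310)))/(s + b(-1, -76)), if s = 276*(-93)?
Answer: -4025154/3773195 ≈ -1.0668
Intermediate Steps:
b(K, L) = -K/147 (b(K, L) = K*(-1/147) = -K/147)
s = -25668
(-1709 + (15781 - 1*(-13310)))/(s + b(-1, -76)) = (-1709 + (15781 - 1*(-13310)))/(-25668 - 1/147*(-1)) = (-1709 + (15781 + 13310))/(-25668 + 1/147) = (-1709 + 29091)/(-3773195/147) = 27382*(-147/3773195) = -4025154/3773195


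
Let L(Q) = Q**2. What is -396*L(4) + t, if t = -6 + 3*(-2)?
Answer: -6348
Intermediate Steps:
t = -12 (t = -6 - 6 = -12)
-396*L(4) + t = -396*4**2 - 12 = -396*16 - 12 = -6336 - 12 = -6348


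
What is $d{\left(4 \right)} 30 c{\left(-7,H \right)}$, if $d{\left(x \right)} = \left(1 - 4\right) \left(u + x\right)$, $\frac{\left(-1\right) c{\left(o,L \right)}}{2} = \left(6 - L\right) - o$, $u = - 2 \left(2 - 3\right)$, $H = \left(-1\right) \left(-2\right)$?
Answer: $11880$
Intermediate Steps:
$H = 2$
$u = 2$ ($u = \left(-2\right) \left(-1\right) = 2$)
$c{\left(o,L \right)} = -12 + 2 L + 2 o$ ($c{\left(o,L \right)} = - 2 \left(\left(6 - L\right) - o\right) = - 2 \left(6 - L - o\right) = -12 + 2 L + 2 o$)
$d{\left(x \right)} = -6 - 3 x$ ($d{\left(x \right)} = \left(1 - 4\right) \left(2 + x\right) = - 3 \left(2 + x\right) = -6 - 3 x$)
$d{\left(4 \right)} 30 c{\left(-7,H \right)} = \left(-6 - 12\right) 30 \left(-12 + 2 \cdot 2 + 2 \left(-7\right)\right) = \left(-6 - 12\right) 30 \left(-12 + 4 - 14\right) = \left(-18\right) 30 \left(-22\right) = \left(-540\right) \left(-22\right) = 11880$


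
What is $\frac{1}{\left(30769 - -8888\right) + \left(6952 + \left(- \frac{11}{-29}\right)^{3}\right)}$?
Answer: $\frac{24389}{1136748232} \approx 2.1455 \cdot 10^{-5}$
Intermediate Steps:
$\frac{1}{\left(30769 - -8888\right) + \left(6952 + \left(- \frac{11}{-29}\right)^{3}\right)} = \frac{1}{\left(30769 + 8888\right) + \left(6952 + \left(\left(-11\right) \left(- \frac{1}{29}\right)\right)^{3}\right)} = \frac{1}{39657 + \left(6952 + \left(\frac{11}{29}\right)^{3}\right)} = \frac{1}{39657 + \left(6952 + \frac{1331}{24389}\right)} = \frac{1}{39657 + \frac{169553659}{24389}} = \frac{1}{\frac{1136748232}{24389}} = \frac{24389}{1136748232}$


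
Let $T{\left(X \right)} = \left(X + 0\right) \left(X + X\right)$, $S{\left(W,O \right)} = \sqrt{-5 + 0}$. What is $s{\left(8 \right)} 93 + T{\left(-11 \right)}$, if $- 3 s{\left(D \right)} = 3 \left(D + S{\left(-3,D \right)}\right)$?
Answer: $-502 - 93 i \sqrt{5} \approx -502.0 - 207.95 i$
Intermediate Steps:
$S{\left(W,O \right)} = i \sqrt{5}$ ($S{\left(W,O \right)} = \sqrt{-5} = i \sqrt{5}$)
$s{\left(D \right)} = - D - i \sqrt{5}$ ($s{\left(D \right)} = - \frac{3 \left(D + i \sqrt{5}\right)}{3} = - \frac{3 D + 3 i \sqrt{5}}{3} = - D - i \sqrt{5}$)
$T{\left(X \right)} = 2 X^{2}$ ($T{\left(X \right)} = X 2 X = 2 X^{2}$)
$s{\left(8 \right)} 93 + T{\left(-11 \right)} = \left(\left(-1\right) 8 - i \sqrt{5}\right) 93 + 2 \left(-11\right)^{2} = \left(-8 - i \sqrt{5}\right) 93 + 2 \cdot 121 = \left(-744 - 93 i \sqrt{5}\right) + 242 = -502 - 93 i \sqrt{5}$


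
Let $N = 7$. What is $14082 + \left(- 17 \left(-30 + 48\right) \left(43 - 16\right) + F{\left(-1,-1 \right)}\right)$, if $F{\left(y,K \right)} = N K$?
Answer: $5813$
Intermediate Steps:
$F{\left(y,K \right)} = 7 K$
$14082 + \left(- 17 \left(-30 + 48\right) \left(43 - 16\right) + F{\left(-1,-1 \right)}\right) = 14082 + \left(- 17 \left(-30 + 48\right) \left(43 - 16\right) + 7 \left(-1\right)\right) = 14082 - \left(7 + 17 \cdot 18 \cdot 27\right) = 14082 - 8269 = 5813$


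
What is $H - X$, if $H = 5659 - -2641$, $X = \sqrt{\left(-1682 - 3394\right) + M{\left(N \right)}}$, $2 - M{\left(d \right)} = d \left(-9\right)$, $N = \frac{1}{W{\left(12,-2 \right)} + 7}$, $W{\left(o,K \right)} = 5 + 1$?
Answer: $8300 - \frac{i \sqrt{857389}}{13} \approx 8300.0 - 71.227 i$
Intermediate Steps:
$W{\left(o,K \right)} = 6$
$N = \frac{1}{13}$ ($N = \frac{1}{6 + 7} = \frac{1}{13} \approx 0.076923$)
$M{\left(d \right)} = 2 + 9 d$ ($M{\left(d \right)} = 2 - d \left(-9\right) = 2 - - 9 d = 2 + 9 d$)
$X = \frac{i \sqrt{857389}}{13}$ ($X = \sqrt{\left(-1682 - 3394\right) + \left(2 + 9 \cdot \frac{1}{13}\right)} = \sqrt{-5076 + \left(2 + \frac{9}{13}\right)} = \sqrt{-5076 + \frac{35}{13}} = \sqrt{- \frac{65953}{13}} = \frac{i \sqrt{857389}}{13} \approx 71.227 i$)
$H = 8300$ ($H = 5659 + 2641 = 8300$)
$H - X = 8300 - \frac{i \sqrt{857389}}{13}$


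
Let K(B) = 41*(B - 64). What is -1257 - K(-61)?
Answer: 3868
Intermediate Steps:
K(B) = -2624 + 41*B (K(B) = 41*(-64 + B) = -2624 + 41*B)
-1257 - K(-61) = -1257 - (-2624 + 41*(-61)) = -1257 - (-2624 - 2501) = -1257 - 1*(-5125) = -1257 + 5125 = 3868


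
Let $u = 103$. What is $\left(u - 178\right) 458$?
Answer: $-34350$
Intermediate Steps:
$\left(u - 178\right) 458 = \left(103 - 178\right) 458 = \left(-75\right) 458 = -34350$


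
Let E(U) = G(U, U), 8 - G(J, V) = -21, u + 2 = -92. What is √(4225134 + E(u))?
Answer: √4225163 ≈ 2055.5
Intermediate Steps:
u = -94 (u = -2 - 92 = -94)
G(J, V) = 29 (G(J, V) = 8 - 1*(-21) = 8 + 21 = 29)
E(U) = 29
√(4225134 + E(u)) = √(4225134 + 29) = √4225163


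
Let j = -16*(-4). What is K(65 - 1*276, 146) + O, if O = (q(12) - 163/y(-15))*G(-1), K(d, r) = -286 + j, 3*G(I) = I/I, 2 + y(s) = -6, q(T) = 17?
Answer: -5029/24 ≈ -209.54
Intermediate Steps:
y(s) = -8 (y(s) = -2 - 6 = -8)
G(I) = ⅓ (G(I) = (I/I)/3 = (⅓)*1 = ⅓)
j = 64
K(d, r) = -222 (K(d, r) = -286 + 64 = -222)
O = 299/24 (O = (17 - 163/(-8))*(⅓) = (17 - 163*(-⅛))*(⅓) = (17 + 163/8)*(⅓) = (299/8)*(⅓) = 299/24 ≈ 12.458)
K(65 - 1*276, 146) + O = -222 + 299/24 = -5029/24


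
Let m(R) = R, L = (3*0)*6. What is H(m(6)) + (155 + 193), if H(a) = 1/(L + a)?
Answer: 2089/6 ≈ 348.17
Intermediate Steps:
L = 0 (L = 0*6 = 0)
H(a) = 1/a (H(a) = 1/(0 + a) = 1/a)
H(m(6)) + (155 + 193) = 1/6 + (155 + 193) = 1/6 + 348 = 2089/6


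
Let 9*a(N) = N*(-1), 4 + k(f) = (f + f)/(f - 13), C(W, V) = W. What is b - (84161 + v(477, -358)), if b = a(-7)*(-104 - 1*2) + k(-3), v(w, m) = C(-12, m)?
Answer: -6064925/72 ≈ -84235.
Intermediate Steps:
k(f) = -4 + 2*f/(-13 + f) (k(f) = -4 + (f + f)/(f - 13) = -4 + (2*f)/(-13 + f) = -4 + 2*f/(-13 + f))
v(w, m) = -12
a(N) = -N/9 (a(N) = (N*(-1))/9 = (-N)/9 = -N/9)
b = -6197/72 (b = (-⅑*(-7))*(-104 - 1*2) + 2*(26 - 1*(-3))/(-13 - 3) = 7*(-104 - 2)/9 + 2*(26 + 3)/(-16) = (7/9)*(-106) + 2*(-1/16)*29 = -742/9 - 29/8 = -6197/72 ≈ -86.069)
b - (84161 + v(477, -358)) = -6197/72 - (84161 - 12) = -6197/72 - 1*84149 = -6197/72 - 84149 = -6064925/72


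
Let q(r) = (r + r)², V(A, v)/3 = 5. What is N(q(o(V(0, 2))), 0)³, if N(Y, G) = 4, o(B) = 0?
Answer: 64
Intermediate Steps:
V(A, v) = 15 (V(A, v) = 3*5 = 15)
q(r) = 4*r² (q(r) = (2*r)² = 4*r²)
N(q(o(V(0, 2))), 0)³ = 4³ = 64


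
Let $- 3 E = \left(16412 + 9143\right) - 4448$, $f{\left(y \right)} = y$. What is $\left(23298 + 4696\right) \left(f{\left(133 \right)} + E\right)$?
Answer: $- \frac{579699752}{3} \approx -1.9323 \cdot 10^{8}$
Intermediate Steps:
$E = - \frac{21107}{3}$ ($E = - \frac{\left(16412 + 9143\right) - 4448}{3} = - \frac{25555 - 4448}{3} = \left(- \frac{1}{3}\right) 21107 = - \frac{21107}{3} \approx -7035.7$)
$\left(23298 + 4696\right) \left(f{\left(133 \right)} + E\right) = \left(23298 + 4696\right) \left(133 - \frac{21107}{3}\right) = 27994 \left(- \frac{20708}{3}\right) = - \frac{579699752}{3}$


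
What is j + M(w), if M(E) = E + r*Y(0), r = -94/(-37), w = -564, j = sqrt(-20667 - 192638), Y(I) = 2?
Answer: -20680/37 + I*sqrt(213305) ≈ -558.92 + 461.85*I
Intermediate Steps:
j = I*sqrt(213305) (j = sqrt(-213305) = I*sqrt(213305) ≈ 461.85*I)
r = 94/37 (r = -94*(-1/37) = 94/37 ≈ 2.5405)
M(E) = 188/37 + E (M(E) = E + (94/37)*2 = E + 188/37 = 188/37 + E)
j + M(w) = I*sqrt(213305) + (188/37 - 564) = I*sqrt(213305) - 20680/37 = -20680/37 + I*sqrt(213305)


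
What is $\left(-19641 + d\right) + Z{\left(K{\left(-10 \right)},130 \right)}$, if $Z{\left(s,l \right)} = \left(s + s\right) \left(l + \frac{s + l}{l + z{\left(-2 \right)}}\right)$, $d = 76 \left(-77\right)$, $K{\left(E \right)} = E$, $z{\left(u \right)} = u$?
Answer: $- \frac{112447}{4} \approx -28112.0$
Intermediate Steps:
$d = -5852$
$Z{\left(s,l \right)} = 2 s \left(l + \frac{l + s}{-2 + l}\right)$ ($Z{\left(s,l \right)} = \left(s + s\right) \left(l + \frac{s + l}{l - 2}\right) = 2 s \left(l + \frac{l + s}{-2 + l}\right)$)
$\left(-19641 + d\right) + Z{\left(K{\left(-10 \right)},130 \right)} = \left(-19641 - 5852\right) + 2 \left(-10\right) \frac{1}{-2 + 130} \left(-10 + 130^{2} - 130\right) = -25493 + 2 \left(-10\right) \frac{1}{128} \left(-10 + 16900 - 130\right) = -25493 + 2 \left(-10\right) \frac{1}{128} \cdot 16760 = -25493 - \frac{10475}{4} = - \frac{112447}{4}$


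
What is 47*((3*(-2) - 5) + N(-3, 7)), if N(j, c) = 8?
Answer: -141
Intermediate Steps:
47*((3*(-2) - 5) + N(-3, 7)) = 47*((3*(-2) - 5) + 8) = 47*((-6 - 5) + 8) = 47*(-11 + 8) = 47*(-3) = -141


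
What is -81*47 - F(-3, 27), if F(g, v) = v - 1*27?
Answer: -3807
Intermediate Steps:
F(g, v) = -27 + v (F(g, v) = v - 27 = -27 + v)
-81*47 - F(-3, 27) = -81*47 - (-27 + 27) = -3807 - 1*0 = -3807 + 0 = -3807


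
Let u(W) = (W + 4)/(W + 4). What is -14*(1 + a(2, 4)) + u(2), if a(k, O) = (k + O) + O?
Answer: -153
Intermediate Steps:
a(k, O) = k + 2*O (a(k, O) = (O + k) + O = k + 2*O)
u(W) = 1 (u(W) = (4 + W)/(4 + W) = 1)
-14*(1 + a(2, 4)) + u(2) = -14*(1 + (2 + 2*4)) + 1 = -14*(1 + (2 + 8)) + 1 = -14*(1 + 10) + 1 = -14*11 + 1 = -154 + 1 = -153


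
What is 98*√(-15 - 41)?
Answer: 196*I*√14 ≈ 733.37*I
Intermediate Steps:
98*√(-15 - 41) = 98*√(-56) = 98*(2*I*√14) = 196*I*√14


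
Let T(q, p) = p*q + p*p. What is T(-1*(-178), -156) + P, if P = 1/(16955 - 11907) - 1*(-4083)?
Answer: 3286249/5048 ≈ 651.00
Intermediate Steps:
T(q, p) = p² + p*q (T(q, p) = p*q + p² = p² + p*q)
P = 20610985/5048 (P = 1/5048 + 4083 = 20610985/5048 ≈ 4083.0)
T(-1*(-178), -156) + P = -156*(-156 - 1*(-178)) + 20610985/5048 = -156*(-156 + 178) + 20610985/5048 = -156*22 + 20610985/5048 = -3432 + 20610985/5048 = 3286249/5048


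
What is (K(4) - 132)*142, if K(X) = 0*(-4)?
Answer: -18744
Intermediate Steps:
K(X) = 0
(K(4) - 132)*142 = (0 - 132)*142 = -132*142 = -18744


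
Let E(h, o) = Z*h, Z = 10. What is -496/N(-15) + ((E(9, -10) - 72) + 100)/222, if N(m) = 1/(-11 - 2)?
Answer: 715787/111 ≈ 6448.5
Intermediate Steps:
N(m) = -1/13 (N(m) = 1/(-13) = -1/13)
E(h, o) = 10*h
-496/N(-15) + ((E(9, -10) - 72) + 100)/222 = -496/(-1/13) + ((10*9 - 72) + 100)/222 = -496*(-13) + ((90 - 72) + 100)*(1/222) = 6448 + (18 + 100)*(1/222) = 6448 + 118*(1/222) = 6448 + 59/111 = 715787/111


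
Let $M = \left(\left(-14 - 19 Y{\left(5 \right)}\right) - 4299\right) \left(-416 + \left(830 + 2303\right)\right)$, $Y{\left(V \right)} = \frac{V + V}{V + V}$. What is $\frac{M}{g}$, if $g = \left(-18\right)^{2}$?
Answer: $- \frac{980837}{27} \approx -36327.0$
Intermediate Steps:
$Y{\left(V \right)} = 1$ ($Y{\left(V \right)} = \frac{2 V}{2 V} = 2 V \frac{1}{2 V} = 1$)
$g = 324$
$M = -11770044$ ($M = \left(\left(-14 - 19\right) - 4299\right) \left(-416 + \left(830 + 2303\right)\right) = \left(\left(-14 - 19\right) - 4299\right) \left(-416 + 3133\right) = \left(-33 - 4299\right) 2717 = \left(-4332\right) 2717 = -11770044$)
$\frac{M}{g} = - \frac{11770044}{324} = \left(-11770044\right) \frac{1}{324} = - \frac{980837}{27}$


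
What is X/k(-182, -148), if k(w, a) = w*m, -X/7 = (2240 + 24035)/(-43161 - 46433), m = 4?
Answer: -26275/9317776 ≈ -0.0028199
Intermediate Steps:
X = 183925/89594 (X = -7*(2240 + 24035)/(-43161 - 46433) = -183925/(-89594) = -183925*(-1)/89594 = -7*(-26275/89594) = 183925/89594 ≈ 2.0529)
k(w, a) = 4*w (k(w, a) = w*4 = 4*w)
X/k(-182, -148) = 183925/(89594*((4*(-182)))) = (183925/89594)/(-728) = (183925/89594)*(-1/728) = -26275/9317776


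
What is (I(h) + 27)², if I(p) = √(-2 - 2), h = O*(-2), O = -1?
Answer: 725 + 108*I ≈ 725.0 + 108.0*I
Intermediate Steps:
h = 2 (h = -1*(-2) = 2)
I(p) = 2*I (I(p) = √(-4) = 2*I)
(I(h) + 27)² = (2*I + 27)² = (27 + 2*I)²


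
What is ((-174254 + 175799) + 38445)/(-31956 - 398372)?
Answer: -19995/215164 ≈ -0.092929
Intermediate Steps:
((-174254 + 175799) + 38445)/(-31956 - 398372) = (1545 + 38445)/(-430328) = 39990*(-1/430328) = -19995/215164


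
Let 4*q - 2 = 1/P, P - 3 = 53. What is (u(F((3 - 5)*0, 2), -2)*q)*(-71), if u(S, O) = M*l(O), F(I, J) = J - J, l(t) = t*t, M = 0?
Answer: 0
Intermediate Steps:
l(t) = t**2
F(I, J) = 0
u(S, O) = 0 (u(S, O) = 0*O**2 = 0)
P = 56 (P = 3 + 53 = 56)
q = 113/224 (q = 1/2 + (1/4)/56 = 1/2 + (1/4)*(1/56) = 1/2 + 1/224 = 113/224 ≈ 0.50446)
(u(F((3 - 5)*0, 2), -2)*q)*(-71) = (0*(113/224))*(-71) = 0*(-71) = 0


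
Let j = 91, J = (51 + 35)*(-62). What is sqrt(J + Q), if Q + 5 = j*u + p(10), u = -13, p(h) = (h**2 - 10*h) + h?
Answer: I*sqrt(6510) ≈ 80.685*I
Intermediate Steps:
p(h) = h**2 - 9*h
J = -5332 (J = 86*(-62) = -5332)
Q = -1178 (Q = -5 + (91*(-13) + 10*(-9 + 10)) = -5 + (-1183 + 10*1) = -5 + (-1183 + 10) = -5 - 1173 = -1178)
sqrt(J + Q) = sqrt(-5332 - 1178) = sqrt(-6510) = I*sqrt(6510)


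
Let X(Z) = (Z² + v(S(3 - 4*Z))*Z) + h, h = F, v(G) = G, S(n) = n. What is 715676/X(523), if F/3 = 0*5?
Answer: -357838/409509 ≈ -0.87382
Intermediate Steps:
F = 0 (F = 3*(0*5) = 3*0 = 0)
h = 0
X(Z) = Z² + Z*(3 - 4*Z) (X(Z) = (Z² + (3 - 4*Z)*Z) + 0 = (Z² + Z*(3 - 4*Z)) + 0 = Z² + Z*(3 - 4*Z))
715676/X(523) = 715676/((3*523*(1 - 1*523))) = 715676/((3*523*(1 - 523))) = 715676/((3*523*(-522))) = 715676/(-819018) = 715676*(-1/819018) = -357838/409509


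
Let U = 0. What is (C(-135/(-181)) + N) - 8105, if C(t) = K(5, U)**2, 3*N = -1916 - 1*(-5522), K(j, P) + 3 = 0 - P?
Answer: -6894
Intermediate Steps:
K(j, P) = -3 - P (K(j, P) = -3 + (0 - P) = -3 - P)
N = 1202 (N = (-1916 - 1*(-5522))/3 = (-1916 + 5522)/3 = (1/3)*3606 = 1202)
C(t) = 9 (C(t) = (-3 - 1*0)**2 = (-3 + 0)**2 = (-3)**2 = 9)
(C(-135/(-181)) + N) - 8105 = (9 + 1202) - 8105 = 1211 - 8105 = -6894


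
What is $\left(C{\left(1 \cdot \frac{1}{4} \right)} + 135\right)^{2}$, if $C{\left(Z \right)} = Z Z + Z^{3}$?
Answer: $\frac{74736025}{4096} \approx 18246.0$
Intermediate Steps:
$C{\left(Z \right)} = Z^{2} + Z^{3}$
$\left(C{\left(1 \cdot \frac{1}{4} \right)} + 135\right)^{2} = \left(\left(1 \cdot \frac{1}{4}\right)^{2} \left(1 + 1 \cdot \frac{1}{4}\right) + 135\right)^{2} = \left(\frac{1 + \frac{1}{4}}{16} + 135\right)^{2} = \left(\frac{1}{16} \cdot \frac{5}{4} + 135\right)^{2} = \left(\frac{5}{64} + 135\right)^{2} = \left(\frac{8645}{64}\right)^{2} = \frac{74736025}{4096}$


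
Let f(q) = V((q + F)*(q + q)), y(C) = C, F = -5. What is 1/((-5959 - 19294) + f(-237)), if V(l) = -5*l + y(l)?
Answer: -1/484085 ≈ -2.0658e-6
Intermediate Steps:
V(l) = -4*l (V(l) = -5*l + l = -4*l)
f(q) = -8*q*(-5 + q) (f(q) = -4*(q - 5)*(q + q) = -4*(-5 + q)*2*q = -8*q*(-5 + q))
1/((-5959 - 19294) + f(-237)) = 1/((-5959 - 19294) + 8*(-237)*(5 - 1*(-237))) = 1/(-25253 + 8*(-237)*(5 + 237)) = 1/(-25253 + 8*(-237)*242) = 1/(-25253 - 458832) = 1/(-484085) = -1/484085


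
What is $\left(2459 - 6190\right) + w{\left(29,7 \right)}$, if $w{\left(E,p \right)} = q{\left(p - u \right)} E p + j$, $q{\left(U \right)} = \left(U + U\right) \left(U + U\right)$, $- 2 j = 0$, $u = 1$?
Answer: $25501$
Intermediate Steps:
$j = 0$ ($j = \left(- \frac{1}{2}\right) 0 = 0$)
$q{\left(U \right)} = 4 U^{2}$ ($q{\left(U \right)} = 2 U 2 U = 4 U^{2}$)
$w{\left(E,p \right)} = 4 E p \left(-1 + p\right)^{2}$ ($w{\left(E,p \right)} = 4 \left(p - 1\right)^{2} E p + 0 = 4 \left(-1 + p\right)^{2} E p + 0 = 4 E \left(-1 + p\right)^{2} p + 0 = 4 E p \left(-1 + p\right)^{2} + 0 = 4 E p \left(-1 + p\right)^{2}$)
$\left(2459 - 6190\right) + w{\left(29,7 \right)} = \left(2459 - 6190\right) + 4 \cdot 29 \cdot 7 \left(-1 + 7\right)^{2} = -3731 + 4 \cdot 29 \cdot 7 \cdot 6^{2} = -3731 + 4 \cdot 29 \cdot 7 \cdot 36 = -3731 + 29232 = 25501$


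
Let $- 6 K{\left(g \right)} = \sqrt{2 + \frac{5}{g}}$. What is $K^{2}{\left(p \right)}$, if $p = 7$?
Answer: $\frac{19}{252} \approx 0.075397$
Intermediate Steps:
$K{\left(g \right)} = - \frac{\sqrt{2 + \frac{5}{g}}}{6}$
$K^{2}{\left(p \right)} = \left(- \frac{\sqrt{2 + \frac{5}{7}}}{6}\right)^{2} = \left(- \frac{\sqrt{\frac{19}{7}}}{6}\right)^{2} = \left(- \frac{\frac{1}{7} \sqrt{133}}{6}\right)^{2} = \left(- \frac{\sqrt{133}}{42}\right)^{2} = \frac{19}{252}$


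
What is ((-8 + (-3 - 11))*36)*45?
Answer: -35640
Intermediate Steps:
((-8 + (-3 - 11))*36)*45 = ((-8 - 14)*36)*45 = -22*36*45 = -792*45 = -35640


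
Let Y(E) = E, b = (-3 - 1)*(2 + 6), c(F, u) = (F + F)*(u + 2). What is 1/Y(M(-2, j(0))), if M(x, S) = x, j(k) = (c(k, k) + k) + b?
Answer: -1/2 ≈ -0.50000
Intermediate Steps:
c(F, u) = 2*F*(2 + u) (c(F, u) = (2*F)*(2 + u) = 2*F*(2 + u))
b = -32 (b = -4*8 = -32)
j(k) = -32 + k + 2*k*(2 + k) (j(k) = (2*k*(2 + k) + k) - 32 = (k + 2*k*(2 + k)) - 32 = -32 + k + 2*k*(2 + k))
1/Y(M(-2, j(0))) = 1/(-2) = -1/2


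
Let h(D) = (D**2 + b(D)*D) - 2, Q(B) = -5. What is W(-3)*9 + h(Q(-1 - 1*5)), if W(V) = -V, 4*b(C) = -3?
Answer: 215/4 ≈ 53.750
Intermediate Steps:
b(C) = -3/4 (b(C) = (1/4)*(-3) = -3/4)
h(D) = -2 + D**2 - 3*D/4 (h(D) = (D**2 - 3*D/4) - 2 = -2 + D**2 - 3*D/4)
W(-3)*9 + h(Q(-1 - 1*5)) = -1*(-3)*9 + (-2 + (-5)**2 - 3/4*(-5)) = 3*9 + (-2 + 25 + 15/4) = 27 + 107/4 = 215/4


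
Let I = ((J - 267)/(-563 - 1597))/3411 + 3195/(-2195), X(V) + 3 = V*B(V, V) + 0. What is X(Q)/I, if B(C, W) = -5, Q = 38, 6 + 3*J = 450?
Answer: 624248201520/4707946399 ≈ 132.59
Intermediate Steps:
J = 148 (J = -2 + (⅓)*450 = -2 + 150 = 148)
X(V) = -3 - 5*V (X(V) = -3 + (V*(-5) + 0) = -3 + (-5*V + 0) = -3 - 5*V)
I = -4707946399/3234446640 (I = ((148 - 267)/(-563 - 1597))/3411 + 3195/(-2195) = -119/(-2160)*(1/3411) + 3195*(-1/2195) = -119*(-1/2160)*(1/3411) - 639/439 = (119/2160)*(1/3411) - 639/439 = 119/7367760 - 639/439 = -4707946399/3234446640 ≈ -1.4556)
X(Q)/I = (-3 - 5*38)/(-4707946399/3234446640) = (-3 - 190)*(-3234446640/4707946399) = -193*(-3234446640/4707946399) = 624248201520/4707946399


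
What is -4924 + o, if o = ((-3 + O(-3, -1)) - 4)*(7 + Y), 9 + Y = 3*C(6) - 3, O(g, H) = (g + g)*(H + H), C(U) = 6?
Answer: -4859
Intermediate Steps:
O(g, H) = 4*H*g (O(g, H) = (2*g)*(2*H) = 4*H*g)
Y = 6 (Y = -9 + (3*6 - 3) = -9 + (18 - 3) = -9 + 15 = 6)
o = 65 (o = ((-3 + 4*(-1)*(-3)) - 4)*(7 + 6) = ((-3 + 12) - 4)*13 = (9 - 4)*13 = 5*13 = 65)
-4924 + o = -4924 + 65 = -4859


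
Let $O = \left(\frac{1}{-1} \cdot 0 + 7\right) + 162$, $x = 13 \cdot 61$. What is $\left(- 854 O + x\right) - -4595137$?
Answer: $4451604$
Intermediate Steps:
$x = 793$
$O = 169$ ($O = \left(\left(-1\right) 0 + 7\right) + 162 = \left(0 + 7\right) + 162 = 7 + 162 = 169$)
$\left(- 854 O + x\right) - -4595137 = \left(\left(-854\right) 169 + 793\right) - -4595137 = \left(-144326 + 793\right) + 4595137 = -143533 + 4595137 = 4451604$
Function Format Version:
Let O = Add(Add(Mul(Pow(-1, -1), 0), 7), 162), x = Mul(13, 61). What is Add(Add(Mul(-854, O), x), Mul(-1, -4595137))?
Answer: 4451604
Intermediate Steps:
x = 793
O = 169 (O = Add(Add(Mul(-1, 0), 7), 162) = Add(Add(0, 7), 162) = Add(7, 162) = 169)
Add(Add(Mul(-854, O), x), Mul(-1, -4595137)) = Add(Add(Mul(-854, 169), 793), Mul(-1, -4595137)) = Add(Add(-144326, 793), 4595137) = Add(-143533, 4595137) = 4451604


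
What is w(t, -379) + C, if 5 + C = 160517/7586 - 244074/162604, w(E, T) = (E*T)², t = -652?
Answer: 9415159631403065250/154189243 ≈ 6.1062e+10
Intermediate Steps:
w(E, T) = E²*T²
C = 2260198898/154189243 (C = -5 + (160517/7586 - 244074/162604) = -5 + (160517*(1/7586) - 244074*1/162604) = -5 + (160517/7586 - 122037/81302) = -5 + 3031145113/154189243 = 2260198898/154189243 ≈ 14.659)
w(t, -379) + C = (-652)²*(-379)² + 2260198898/154189243 = 425104*143641 + 2260198898/154189243 = 61062363664 + 2260198898/154189243 = 9415159631403065250/154189243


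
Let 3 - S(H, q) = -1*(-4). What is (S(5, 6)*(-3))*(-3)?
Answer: -9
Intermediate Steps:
S(H, q) = -1 (S(H, q) = 3 - (-1)*(-4) = 3 - 1*4 = 3 - 4 = -1)
(S(5, 6)*(-3))*(-3) = -1*(-3)*(-3) = 3*(-3) = -9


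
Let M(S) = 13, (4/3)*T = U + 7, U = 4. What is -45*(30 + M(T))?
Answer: -1935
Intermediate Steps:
T = 33/4 (T = 3*(4 + 7)/4 = (3/4)*11 = 33/4 ≈ 8.2500)
-45*(30 + M(T)) = -45*(30 + 13) = -45*43 = -1935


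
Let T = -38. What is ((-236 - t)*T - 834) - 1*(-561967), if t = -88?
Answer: 566757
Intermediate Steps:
((-236 - t)*T - 834) - 1*(-561967) = ((-236 - 1*(-88))*(-38) - 834) - 1*(-561967) = ((-236 + 88)*(-38) - 834) + 561967 = (-148*(-38) - 834) + 561967 = (5624 - 834) + 561967 = 4790 + 561967 = 566757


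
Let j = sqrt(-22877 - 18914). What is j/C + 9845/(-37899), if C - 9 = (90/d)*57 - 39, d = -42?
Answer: -9845/37899 - 161*I*sqrt(79)/1065 ≈ -0.25977 - 1.3437*I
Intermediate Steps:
C = -1065/7 (C = 9 + ((90/(-42))*57 - 39) = 9 + ((90*(-1/42))*57 - 39) = 9 + (-15/7*57 - 39) = 9 + (-855/7 - 39) = 9 - 1128/7 = -1065/7 ≈ -152.14)
j = 23*I*sqrt(79) (j = sqrt(-41791) = 23*I*sqrt(79) ≈ 204.43*I)
j/C + 9845/(-37899) = (23*I*sqrt(79))/(-1065/7) + 9845/(-37899) = (23*I*sqrt(79))*(-7/1065) + 9845*(-1/37899) = -161*I*sqrt(79)/1065 - 9845/37899 = -9845/37899 - 161*I*sqrt(79)/1065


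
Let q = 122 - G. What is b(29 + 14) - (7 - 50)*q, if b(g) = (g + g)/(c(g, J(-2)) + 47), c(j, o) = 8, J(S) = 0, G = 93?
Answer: 68671/55 ≈ 1248.6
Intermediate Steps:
b(g) = 2*g/55 (b(g) = (g + g)/(8 + 47) = (2*g)/55 = (2*g)*(1/55) = 2*g/55)
q = 29 (q = 122 - 1*93 = 122 - 93 = 29)
b(29 + 14) - (7 - 50)*q = 2*(29 + 14)/55 - (7 - 50)*29 = (2/55)*43 - (-43)*29 = 86/55 - 1*(-1247) = 86/55 + 1247 = 68671/55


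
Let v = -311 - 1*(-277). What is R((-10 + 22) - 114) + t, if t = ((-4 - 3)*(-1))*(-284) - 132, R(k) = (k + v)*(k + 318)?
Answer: -31496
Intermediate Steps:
v = -34 (v = -311 + 277 = -34)
R(k) = (-34 + k)*(318 + k) (R(k) = (k - 34)*(k + 318) = (-34 + k)*(318 + k))
t = -2120 (t = -7*(-1)*(-284) - 132 = 7*(-284) - 132 = -1988 - 132 = -2120)
R((-10 + 22) - 114) + t = (-10812 + ((-10 + 22) - 114)² + 284*((-10 + 22) - 114)) - 2120 = (-10812 + (12 - 114)² + 284*(12 - 114)) - 2120 = (-10812 + (-102)² + 284*(-102)) - 2120 = (-10812 + 10404 - 28968) - 2120 = -29376 - 2120 = -31496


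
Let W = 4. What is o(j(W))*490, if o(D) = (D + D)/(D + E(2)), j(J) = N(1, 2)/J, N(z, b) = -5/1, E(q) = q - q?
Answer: 980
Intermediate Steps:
E(q) = 0
N(z, b) = -5 (N(z, b) = -5*1 = -5)
j(J) = -5/J
o(D) = 2 (o(D) = (D + D)/(D + 0) = (2*D)/D = 2)
o(j(W))*490 = 2*490 = 980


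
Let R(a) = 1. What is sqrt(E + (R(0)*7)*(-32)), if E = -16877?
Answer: 7*I*sqrt(349) ≈ 130.77*I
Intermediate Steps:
sqrt(E + (R(0)*7)*(-32)) = sqrt(-16877 + (1*7)*(-32)) = sqrt(-16877 + 7*(-32)) = sqrt(-16877 - 224) = sqrt(-17101) = 7*I*sqrt(349)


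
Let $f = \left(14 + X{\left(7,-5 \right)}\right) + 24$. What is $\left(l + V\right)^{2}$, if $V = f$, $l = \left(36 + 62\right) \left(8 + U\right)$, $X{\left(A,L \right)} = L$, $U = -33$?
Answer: $5841889$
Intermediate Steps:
$l = -2450$ ($l = \left(36 + 62\right) \left(8 - 33\right) = 98 \left(-25\right) = -2450$)
$f = 33$ ($f = \left(14 - 5\right) + 24 = 9 + 24 = 33$)
$V = 33$
$\left(l + V\right)^{2} = \left(-2450 + 33\right)^{2} = \left(-2417\right)^{2} = 5841889$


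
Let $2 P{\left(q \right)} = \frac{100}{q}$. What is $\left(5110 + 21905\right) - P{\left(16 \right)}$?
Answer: $\frac{216095}{8} \approx 27012.0$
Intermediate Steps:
$P{\left(q \right)} = \frac{50}{q}$ ($P{\left(q \right)} = \frac{100 \frac{1}{q}}{2} = \frac{50}{q}$)
$\left(5110 + 21905\right) - P{\left(16 \right)} = \left(5110 + 21905\right) - \frac{50}{16} = 27015 - 50 \cdot \frac{1}{16} = 27015 - \frac{25}{8} = \frac{216095}{8}$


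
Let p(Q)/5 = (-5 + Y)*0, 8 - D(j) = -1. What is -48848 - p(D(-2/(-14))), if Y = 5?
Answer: -48848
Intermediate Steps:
D(j) = 9 (D(j) = 8 - 1*(-1) = 8 + 1 = 9)
p(Q) = 0 (p(Q) = 5*((-5 + 5)*0) = 5*(0*0) = 5*0 = 0)
-48848 - p(D(-2/(-14))) = -48848 - 1*0 = -48848 + 0 = -48848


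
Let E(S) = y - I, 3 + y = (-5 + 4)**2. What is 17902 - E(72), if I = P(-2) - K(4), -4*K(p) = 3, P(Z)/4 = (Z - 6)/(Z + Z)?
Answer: 71651/4 ≈ 17913.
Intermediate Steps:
P(Z) = 2*(-6 + Z)/Z (P(Z) = 4*((Z - 6)/(Z + Z)) = 4*((-6 + Z)/((2*Z))) = 4*((-6 + Z)*(1/(2*Z))) = 4*((-6 + Z)/(2*Z)) = 2*(-6 + Z)/Z)
K(p) = -3/4 (K(p) = -1/4*3 = -3/4)
y = -2 (y = -3 + (-5 + 4)**2 = -3 + (-1)**2 = -3 + 1 = -2)
I = 35/4 (I = (2 - 12/(-2)) - 1*(-3/4) = (2 - 12*(-1/2)) + 3/4 = (2 + 6) + 3/4 = 8 + 3/4 = 35/4 ≈ 8.7500)
E(S) = -43/4 (E(S) = -2 - 1*35/4 = -2 - 35/4 = -43/4)
17902 - E(72) = 17902 - 1*(-43/4) = 17902 + 43/4 = 71651/4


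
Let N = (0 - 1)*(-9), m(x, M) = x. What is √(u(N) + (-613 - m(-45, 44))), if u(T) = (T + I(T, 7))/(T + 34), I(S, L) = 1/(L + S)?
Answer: I*√16797477/172 ≈ 23.828*I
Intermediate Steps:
N = 9 (N = -1*(-9) = 9)
u(T) = (T + 1/(7 + T))/(34 + T) (u(T) = (T + 1/(7 + T))/(T + 34) = (T + 1/(7 + T))/(34 + T))
√(u(N) + (-613 - m(-45, 44))) = √((1 + 9*(7 + 9))/((7 + 9)*(34 + 9)) + (-613 - 1*(-45))) = √((1 + 9*16)/(16*43) + (-613 + 45)) = √((1/16)*(1/43)*(1 + 144) - 568) = √((1/16)*(1/43)*145 - 568) = √(145/688 - 568) = √(-390639/688) = I*√16797477/172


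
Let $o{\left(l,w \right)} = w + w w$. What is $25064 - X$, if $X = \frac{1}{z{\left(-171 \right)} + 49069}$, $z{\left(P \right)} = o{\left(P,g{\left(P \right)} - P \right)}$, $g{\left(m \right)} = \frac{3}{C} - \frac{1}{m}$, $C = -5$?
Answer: $\frac{1434233573551991}{57222852469} \approx 25064.0$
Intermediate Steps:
$g{\left(m \right)} = - \frac{3}{5} - \frac{1}{m}$ ($g{\left(m \right)} = \frac{3}{-5} - \frac{1}{m} = 3 \left(- \frac{1}{5}\right) - \frac{1}{m} = - \frac{3}{5} - \frac{1}{m}$)
$o{\left(l,w \right)} = w + w^{2}$
$z{\left(P \right)} = \left(- \frac{3}{5} - P - \frac{1}{P}\right) \left(\frac{2}{5} - P - \frac{1}{P}\right)$ ($z{\left(P \right)} = \left(\left(- \frac{3}{5} - \frac{1}{P}\right) - P\right) \left(1 - \left(\frac{3}{5} + P + \frac{1}{P}\right)\right) = \left(- \frac{3}{5} - P - \frac{1}{P}\right) \left(1 - \left(\frac{3}{5} + P + \frac{1}{P}\right)\right) = \left(- \frac{3}{5} - P - \frac{1}{P}\right) \left(\frac{2}{5} - P - \frac{1}{P}\right)$)
$X = \frac{731025}{57222852469}$ ($X = \frac{1}{\left(\frac{44}{25} + \frac{1}{29241} + \left(-171\right)^{2} + \frac{1}{5} \left(-171\right) + \frac{1}{5 \left(-171\right)}\right) + 49069} = \frac{1}{\left(\frac{44}{25} + \frac{1}{29241} + 29241 - \frac{171}{5} + \frac{1}{5} \left(- \frac{1}{171}\right)\right) + 49069} = \frac{1}{\left(\frac{44}{25} + \frac{1}{29241} + 29241 - \frac{171}{5} - \frac{1}{855}\right) + 49069} = \frac{1}{\frac{21352186744}{731025} + 49069} = \frac{1}{\frac{57222852469}{731025}} = \frac{731025}{57222852469} \approx 1.2775 \cdot 10^{-5}$)
$25064 - X = 25064 - \frac{731025}{57222852469} = \frac{1434233573551991}{57222852469}$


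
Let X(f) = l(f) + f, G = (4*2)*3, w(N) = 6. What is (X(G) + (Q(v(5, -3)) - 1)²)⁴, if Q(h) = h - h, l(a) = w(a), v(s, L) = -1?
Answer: 923521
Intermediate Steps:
l(a) = 6
Q(h) = 0
G = 24 (G = 8*3 = 24)
X(f) = 6 + f
(X(G) + (Q(v(5, -3)) - 1)²)⁴ = ((6 + 24) + (0 - 1)²)⁴ = (30 + (-1)²)⁴ = (30 + 1)⁴ = 31⁴ = 923521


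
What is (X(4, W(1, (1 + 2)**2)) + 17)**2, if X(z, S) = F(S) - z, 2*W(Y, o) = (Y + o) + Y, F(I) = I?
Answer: 1369/4 ≈ 342.25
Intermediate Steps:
W(Y, o) = Y + o/2 (W(Y, o) = ((Y + o) + Y)/2 = (o + 2*Y)/2 = Y + o/2)
X(z, S) = S - z
(X(4, W(1, (1 + 2)**2)) + 17)**2 = (((1 + (1 + 2)**2/2) - 1*4) + 17)**2 = (((1 + (1/2)*3**2) - 4) + 17)**2 = (((1 + (1/2)*9) - 4) + 17)**2 = (((1 + 9/2) - 4) + 17)**2 = ((11/2 - 4) + 17)**2 = (3/2 + 17)**2 = (37/2)**2 = 1369/4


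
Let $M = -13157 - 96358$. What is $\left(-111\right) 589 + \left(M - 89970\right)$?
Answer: $-264864$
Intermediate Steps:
$M = -109515$ ($M = -13157 - 96358 = -109515$)
$\left(-111\right) 589 + \left(M - 89970\right) = \left(-111\right) 589 - 199485 = -65379 - 199485 = -264864$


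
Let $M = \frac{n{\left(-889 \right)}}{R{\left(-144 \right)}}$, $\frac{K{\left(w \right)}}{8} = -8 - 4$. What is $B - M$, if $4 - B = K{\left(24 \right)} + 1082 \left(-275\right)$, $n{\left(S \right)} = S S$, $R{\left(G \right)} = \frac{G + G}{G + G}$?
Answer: $-492671$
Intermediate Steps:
$K{\left(w \right)} = -96$ ($K{\left(w \right)} = 8 \left(-8 - 4\right) = 8 \left(-12\right) = -96$)
$R{\left(G \right)} = 1$ ($R{\left(G \right)} = \frac{2 G}{2 G} = 2 G \frac{1}{2 G} = 1$)
$n{\left(S \right)} = S^{2}$
$B = 297650$ ($B = 4 - \left(-96 + 1082 \left(-275\right)\right) = 4 - \left(-96 - 297550\right) = 4 - -297646 = 4 + 297646 = 297650$)
$M = 790321$ ($M = \frac{\left(-889\right)^{2}}{1} = 790321 \cdot 1 = 790321$)
$B - M = 297650 - 790321 = -492671$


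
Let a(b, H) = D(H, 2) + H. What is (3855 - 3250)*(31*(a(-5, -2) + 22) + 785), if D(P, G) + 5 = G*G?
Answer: 831270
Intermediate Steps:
D(P, G) = -5 + G² (D(P, G) = -5 + G*G = -5 + G²)
a(b, H) = -1 + H (a(b, H) = (-5 + 2²) + H = (-5 + 4) + H = -1 + H)
(3855 - 3250)*(31*(a(-5, -2) + 22) + 785) = (3855 - 3250)*(31*((-1 - 2) + 22) + 785) = 605*(31*(-3 + 22) + 785) = 605*(31*19 + 785) = 605*(589 + 785) = 605*1374 = 831270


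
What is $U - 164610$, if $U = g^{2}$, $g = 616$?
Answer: $214846$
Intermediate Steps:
$U = 379456$ ($U = 616^{2} = 379456$)
$U - 164610 = 379456 - 164610 = 214846$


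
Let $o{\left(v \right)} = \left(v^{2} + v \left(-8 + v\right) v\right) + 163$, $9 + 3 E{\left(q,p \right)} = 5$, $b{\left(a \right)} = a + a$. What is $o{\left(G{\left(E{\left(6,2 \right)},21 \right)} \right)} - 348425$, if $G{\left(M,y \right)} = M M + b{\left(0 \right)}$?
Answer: $- \frac{253895030}{729} \approx -3.4828 \cdot 10^{5}$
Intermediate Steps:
$b{\left(a \right)} = 2 a$
$E{\left(q,p \right)} = - \frac{4}{3}$ ($E{\left(q,p \right)} = -3 + \frac{1}{3} \cdot 5 = -3 + \frac{5}{3} = - \frac{4}{3}$)
$G{\left(M,y \right)} = M^{2}$ ($G{\left(M,y \right)} = M M + 2 \cdot 0 = M^{2} + 0 = M^{2}$)
$o{\left(v \right)} = 163 + v^{2} + v^{2} \left(-8 + v\right)$ ($o{\left(v \right)} = \left(v^{2} + v^{2} \left(-8 + v\right)\right) + 163 = 163 + v^{2} + v^{2} \left(-8 + v\right)$)
$o{\left(G{\left(E{\left(6,2 \right)},21 \right)} \right)} - 348425 = \left(163 + \left(\left(- \frac{4}{3}\right)^{2}\right)^{3} - 7 \left(\left(- \frac{4}{3}\right)^{2}\right)^{2}\right) - 348425 = \left(163 + \left(\frac{16}{9}\right)^{3} - 7 \left(\frac{16}{9}\right)^{2}\right) - 348425 = \left(163 + \frac{4096}{729} - \frac{1792}{81}\right) - 348425 = \frac{106795}{729} - 348425 = - \frac{253895030}{729}$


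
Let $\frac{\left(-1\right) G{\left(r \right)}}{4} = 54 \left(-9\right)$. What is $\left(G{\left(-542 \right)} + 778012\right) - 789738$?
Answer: $-9782$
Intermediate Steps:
$G{\left(r \right)} = 1944$ ($G{\left(r \right)} = - 4 \cdot 54 \left(-9\right) = \left(-4\right) \left(-486\right) = 1944$)
$\left(G{\left(-542 \right)} + 778012\right) - 789738 = \left(1944 + 778012\right) - 789738 = 779956 - 789738 = -9782$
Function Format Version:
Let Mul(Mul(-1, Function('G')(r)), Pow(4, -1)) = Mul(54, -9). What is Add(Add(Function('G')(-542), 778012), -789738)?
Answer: -9782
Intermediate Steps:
Function('G')(r) = 1944 (Function('G')(r) = Mul(-4, Mul(54, -9)) = Mul(-4, -486) = 1944)
Add(Add(Function('G')(-542), 778012), -789738) = Add(Add(1944, 778012), -789738) = Add(779956, -789738) = -9782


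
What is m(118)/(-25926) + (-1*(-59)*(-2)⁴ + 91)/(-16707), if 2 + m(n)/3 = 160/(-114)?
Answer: -84432272/1371627993 ≈ -0.061556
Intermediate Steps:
m(n) = -194/19 (m(n) = -6 + 3*(160/(-114)) = -6 + 3*(160*(-1/114)) = -6 + 3*(-80/57) = -6 - 80/19 = -194/19)
m(118)/(-25926) + (-1*(-59)*(-2)⁴ + 91)/(-16707) = -194/19/(-25926) + (-1*(-59)*(-2)⁴ + 91)/(-16707) = -194/19*(-1/25926) + (59*16 + 91)*(-1/16707) = 97/246297 + (944 + 91)*(-1/16707) = 97/246297 + 1035*(-1/16707) = 97/246297 - 345/5569 = -84432272/1371627993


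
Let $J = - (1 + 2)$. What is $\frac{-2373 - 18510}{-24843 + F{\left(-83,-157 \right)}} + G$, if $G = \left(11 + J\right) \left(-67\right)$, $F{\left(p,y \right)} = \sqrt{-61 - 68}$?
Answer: $- \frac{110095628213}{205724926} + \frac{6961 i \sqrt{129}}{205724926} \approx -535.16 + 0.00038431 i$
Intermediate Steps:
$J = -3$ ($J = \left(-1\right) 3 = -3$)
$F{\left(p,y \right)} = i \sqrt{129}$ ($F{\left(p,y \right)} = \sqrt{-129} = i \sqrt{129}$)
$G = -536$ ($G = \left(11 - 3\right) \left(-67\right) = 8 \left(-67\right) = -536$)
$\frac{-2373 - 18510}{-24843 + F{\left(-83,-157 \right)}} + G = \frac{-2373 - 18510}{-24843 + i \sqrt{129}} - 536 = - \frac{20883}{-24843 + i \sqrt{129}} - 536 = -536 - \frac{20883}{-24843 + i \sqrt{129}}$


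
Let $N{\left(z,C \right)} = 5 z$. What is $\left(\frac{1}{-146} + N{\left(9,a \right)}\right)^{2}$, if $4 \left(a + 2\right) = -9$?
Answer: $\frac{43151761}{21316} \approx 2024.4$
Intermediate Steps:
$a = - \frac{17}{4}$ ($a = -2 + \frac{1}{4} \left(-9\right) = -2 - \frac{9}{4} = - \frac{17}{4} \approx -4.25$)
$\left(\frac{1}{-146} + N{\left(9,a \right)}\right)^{2} = \left(\frac{1}{-146} + 5 \cdot 9\right)^{2} = \left(- \frac{1}{146} + 45\right)^{2} = \left(\frac{6569}{146}\right)^{2} = \frac{43151761}{21316}$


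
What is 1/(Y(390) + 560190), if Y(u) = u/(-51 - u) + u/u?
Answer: 147/82347947 ≈ 1.7851e-6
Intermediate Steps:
Y(u) = 1 + u/(-51 - u) (Y(u) = u/(-51 - u) + 1 = 1 + u/(-51 - u))
1/(Y(390) + 560190) = 1/(51/(51 + 390) + 560190) = 1/(51/441 + 560190) = 1/(51*(1/441) + 560190) = 1/(17/147 + 560190) = 1/(82347947/147) = 147/82347947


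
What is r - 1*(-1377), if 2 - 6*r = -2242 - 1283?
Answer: 11789/6 ≈ 1964.8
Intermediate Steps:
r = 3527/6 (r = 1/3 - (-2242 - 1283)/6 = 1/3 - 1/6*(-3525) = 1/3 + 1175/2 = 3527/6 ≈ 587.83)
r - 1*(-1377) = 3527/6 - 1*(-1377) = 3527/6 + 1377 = 11789/6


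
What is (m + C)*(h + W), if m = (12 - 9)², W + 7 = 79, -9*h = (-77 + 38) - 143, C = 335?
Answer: 285520/9 ≈ 31724.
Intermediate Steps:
h = 182/9 (h = -((-77 + 38) - 143)/9 = -(-39 - 143)/9 = -⅑*(-182) = 182/9 ≈ 20.222)
W = 72 (W = -7 + 79 = 72)
m = 9 (m = 3² = 9)
(m + C)*(h + W) = (9 + 335)*(182/9 + 72) = 344*(830/9) = 285520/9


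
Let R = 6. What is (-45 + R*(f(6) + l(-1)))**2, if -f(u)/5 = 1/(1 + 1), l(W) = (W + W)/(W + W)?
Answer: 2916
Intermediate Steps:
l(W) = 1 (l(W) = (2*W)/((2*W)) = (2*W)*(1/(2*W)) = 1)
f(u) = -5/2 (f(u) = -5/(1 + 1) = -5/2)
(-45 + R*(f(6) + l(-1)))**2 = (-45 + 6*(-5/2 + 1))**2 = (-45 + 6*(-3/2))**2 = (-45 - 9)**2 = (-54)**2 = 2916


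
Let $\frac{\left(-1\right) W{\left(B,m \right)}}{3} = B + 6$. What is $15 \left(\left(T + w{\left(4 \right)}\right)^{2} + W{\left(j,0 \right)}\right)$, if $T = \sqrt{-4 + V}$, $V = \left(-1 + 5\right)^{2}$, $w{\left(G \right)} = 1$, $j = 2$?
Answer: $-165 + 60 \sqrt{3} \approx -61.077$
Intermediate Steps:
$V = 16$ ($V = 4^{2} = 16$)
$T = 2 \sqrt{3}$ ($T = \sqrt{-4 + 16} = \sqrt{12} = 2 \sqrt{3} \approx 3.4641$)
$W{\left(B,m \right)} = -18 - 3 B$ ($W{\left(B,m \right)} = - 3 \left(B + 6\right) = - 3 \left(6 + B\right) = -18 - 3 B$)
$15 \left(\left(T + w{\left(4 \right)}\right)^{2} + W{\left(j,0 \right)}\right) = 15 \left(\left(2 \sqrt{3} + 1\right)^{2} - 24\right) = 15 \left(\left(1 + 2 \sqrt{3}\right)^{2} - 24\right) = 15 \left(-24 + \left(1 + 2 \sqrt{3}\right)^{2}\right) = -360 + 15 \left(1 + 2 \sqrt{3}\right)^{2}$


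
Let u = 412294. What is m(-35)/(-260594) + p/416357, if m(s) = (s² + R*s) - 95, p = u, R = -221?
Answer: 103750337831/108500136058 ≈ 0.95622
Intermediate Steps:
p = 412294
m(s) = -95 + s² - 221*s (m(s) = (s² - 221*s) - 95 = -95 + s² - 221*s)
m(-35)/(-260594) + p/416357 = (-95 + (-35)² - 221*(-35))/(-260594) + 412294/416357 = (-95 + 1225 + 7735)*(-1/260594) + 412294*(1/416357) = 8865*(-1/260594) + 412294/416357 = -8865/260594 + 412294/416357 = 103750337831/108500136058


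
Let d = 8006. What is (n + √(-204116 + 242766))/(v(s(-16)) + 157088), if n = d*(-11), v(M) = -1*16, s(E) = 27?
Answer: -44033/78536 + 5*√1546/157072 ≈ -0.55942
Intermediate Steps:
v(M) = -16
n = -88066 (n = 8006*(-11) = -88066)
(n + √(-204116 + 242766))/(v(s(-16)) + 157088) = (-88066 + √(-204116 + 242766))/(-16 + 157088) = (-88066 + √38650)/157072 = (-88066 + 5*√1546)*(1/157072) = -44033/78536 + 5*√1546/157072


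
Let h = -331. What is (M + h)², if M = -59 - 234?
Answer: 389376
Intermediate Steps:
M = -293
(M + h)² = (-293 - 331)² = (-624)² = 389376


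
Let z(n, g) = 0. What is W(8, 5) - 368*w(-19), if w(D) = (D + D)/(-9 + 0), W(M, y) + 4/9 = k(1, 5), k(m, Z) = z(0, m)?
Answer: -13988/9 ≈ -1554.2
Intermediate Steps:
k(m, Z) = 0
W(M, y) = -4/9 (W(M, y) = -4/9 + 0 = -4/9)
w(D) = -2*D/9 (w(D) = (2*D)/(-9) = (2*D)*(-⅑) = -2*D/9)
W(8, 5) - 368*w(-19) = -4/9 - (-736)*(-19)/9 = -4/9 - 368*38/9 = -4/9 - 13984/9 = -13988/9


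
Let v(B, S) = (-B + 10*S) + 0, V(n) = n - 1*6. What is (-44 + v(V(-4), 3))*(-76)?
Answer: 304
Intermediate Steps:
V(n) = -6 + n (V(n) = n - 6 = -6 + n)
v(B, S) = -B + 10*S
(-44 + v(V(-4), 3))*(-76) = (-44 + (-(-6 - 4) + 10*3))*(-76) = (-44 + (-1*(-10) + 30))*(-76) = (-44 + (10 + 30))*(-76) = (-44 + 40)*(-76) = -4*(-76) = 304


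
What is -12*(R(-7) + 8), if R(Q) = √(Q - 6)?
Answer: -96 - 12*I*√13 ≈ -96.0 - 43.267*I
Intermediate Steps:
R(Q) = √(-6 + Q)
-12*(R(-7) + 8) = -12*(√(-6 - 7) + 8) = -12*(√(-13) + 8) = -12*(I*√13 + 8) = -12*(8 + I*√13) = -96 - 12*I*√13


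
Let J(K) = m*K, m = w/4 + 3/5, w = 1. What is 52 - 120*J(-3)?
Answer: 358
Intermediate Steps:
m = 17/20 (m = 1/4 + 3/5 = 1*(¼) + 3*(⅕) = ¼ + ⅗ = 17/20 ≈ 0.85000)
J(K) = 17*K/20
52 - 120*J(-3) = 52 - 102*(-3) = 52 - 120*(-51/20) = 52 + 306 = 358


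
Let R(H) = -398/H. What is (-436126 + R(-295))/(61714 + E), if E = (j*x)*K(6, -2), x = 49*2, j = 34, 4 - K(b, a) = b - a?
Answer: -64328386/7136935 ≈ -9.0134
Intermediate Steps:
K(b, a) = 4 + a - b (K(b, a) = 4 - (b - a) = 4 + (a - b) = 4 + a - b)
x = 98
E = -13328 (E = (34*98)*(4 - 2 - 1*6) = 3332*(4 - 2 - 6) = 3332*(-4) = -13328)
(-436126 + R(-295))/(61714 + E) = (-436126 - 398/(-295))/(61714 - 13328) = (-436126 - 398*(-1/295))/48386 = (-436126 + 398/295)*(1/48386) = -128656772/295*1/48386 = -64328386/7136935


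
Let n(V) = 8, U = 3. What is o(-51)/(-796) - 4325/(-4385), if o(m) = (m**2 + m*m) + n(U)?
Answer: -1940315/349046 ≈ -5.5589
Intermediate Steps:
o(m) = 8 + 2*m**2 (o(m) = (m**2 + m*m) + 8 = (m**2 + m**2) + 8 = 2*m**2 + 8 = 8 + 2*m**2)
o(-51)/(-796) - 4325/(-4385) = (8 + 2*(-51)**2)/(-796) - 4325/(-4385) = (8 + 2*2601)*(-1/796) - 4325*(-1/4385) = (8 + 5202)*(-1/796) + 865/877 = 5210*(-1/796) + 865/877 = -2605/398 + 865/877 = -1940315/349046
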